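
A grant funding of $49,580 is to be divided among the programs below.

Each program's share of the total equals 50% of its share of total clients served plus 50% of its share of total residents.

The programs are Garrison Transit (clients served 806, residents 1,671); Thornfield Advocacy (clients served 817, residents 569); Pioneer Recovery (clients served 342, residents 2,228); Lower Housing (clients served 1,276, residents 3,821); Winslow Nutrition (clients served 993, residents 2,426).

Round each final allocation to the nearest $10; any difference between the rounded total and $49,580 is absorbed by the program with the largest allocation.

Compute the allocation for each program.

Garrison Transit: $8,590 | Thornfield Advocacy: $6,100 | Pioneer Recovery: $7,160 | Lower Housing: $16,300 | Winslow Nutrition: $11,430

Totals — clients served 4,234, residents 10,715.
Combined weights (50% clients served + 50% residents): Garrison Transit 0.1732; Thornfield Advocacy 0.1230; Pioneer Recovery 0.1444; Lower Housing 0.3290; Winslow Nutrition 0.2305.
Proportional shares: Garrison Transit 8,585.11; Thornfield Advocacy 6,099.95; Pioneer Recovery 7,157.06; Lower Housing 16,311.14; Winslow Nutrition 11,426.74.
Rounded to nearest $10: Garrison Transit $8,590; Thornfield Advocacy $6,100; Pioneer Recovery $7,160; Lower Housing $16,310; Winslow Nutrition $11,430. Sum = $49,590.
Difference $49,580 − $49,590 = −$10 applied to largest allocation (Lower Housing): Lower Housing becomes $16,300.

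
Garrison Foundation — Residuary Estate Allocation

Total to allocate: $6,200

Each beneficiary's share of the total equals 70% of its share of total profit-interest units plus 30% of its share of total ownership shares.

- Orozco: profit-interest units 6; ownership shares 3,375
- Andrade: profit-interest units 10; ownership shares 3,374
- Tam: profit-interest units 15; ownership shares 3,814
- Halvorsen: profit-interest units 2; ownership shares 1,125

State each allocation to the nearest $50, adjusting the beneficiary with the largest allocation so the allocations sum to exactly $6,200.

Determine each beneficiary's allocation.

Totals — profit-interest units 33, ownership shares 11,688.
Composite weights (70% profit-interest units + 30% ownership shares): Orozco 0.2139; Andrade 0.2987; Tam 0.4161; Halvorsen 0.0713.
Proportional shares: Orozco 1,326.18; Andrade 1,852.08; Tam 2,579.68; Halvorsen 442.06.
At nearest $50: Orozco $1,350; Andrade $1,850; Tam $2,600; Halvorsen $450. Sum = $6,250.
Difference $6,200 − $6,250 = −$50 applied to largest allocation (Tam): Tam becomes $2,550.

Orozco: $1,350 | Andrade: $1,850 | Tam: $2,550 | Halvorsen: $450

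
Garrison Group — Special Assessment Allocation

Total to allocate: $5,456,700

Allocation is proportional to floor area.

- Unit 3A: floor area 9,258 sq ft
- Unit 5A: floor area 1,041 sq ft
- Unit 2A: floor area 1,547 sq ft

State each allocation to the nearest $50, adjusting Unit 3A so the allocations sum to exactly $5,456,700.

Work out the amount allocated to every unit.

Floor area total: 11,846.
Unrounded shares: Unit 3A 9,258/11,846 × $5,456,700 = 4,264,572.73; Unit 5A 1,041/11,846 × $5,456,700 = 479,522.60; Unit 2A 1,547/11,846 × $5,456,700 = 712,604.67.
After rounding ($50): Unit 3A $4,264,550; Unit 5A $479,500; Unit 2A $712,600. Sum = $5,456,650.
Difference $5,456,700 − $5,456,650 = +$50 applied to Unit 3A: Unit 3A becomes $4,264,600.

Unit 3A: $4,264,600 · Unit 5A: $479,500 · Unit 2A: $712,600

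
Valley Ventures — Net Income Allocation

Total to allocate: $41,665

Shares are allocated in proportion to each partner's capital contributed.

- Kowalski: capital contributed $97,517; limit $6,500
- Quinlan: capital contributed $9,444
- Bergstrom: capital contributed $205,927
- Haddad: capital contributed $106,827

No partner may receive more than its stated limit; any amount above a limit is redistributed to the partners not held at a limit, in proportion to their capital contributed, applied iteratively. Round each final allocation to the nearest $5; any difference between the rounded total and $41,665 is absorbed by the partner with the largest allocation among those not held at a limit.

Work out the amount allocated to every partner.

Sum of capital contributed: 419,715.
Unconstrained shares: Kowalski 9,680.49; Quinlan 937.503; Bergstrom 20,442.32; Haddad 10,604.69.
Cap binds for Kowalski ($6,500); remaining pool $35,165 reallocated over remaining capital contributed 322,198.
Redistributed shares: Quinlan 1,030.73 → $1,030; Bergstrom 22,475.07 → $22,475; Haddad 11,659.20 → $11,660.

Kowalski: $6,500 | Quinlan: $1,030 | Bergstrom: $22,475 | Haddad: $11,660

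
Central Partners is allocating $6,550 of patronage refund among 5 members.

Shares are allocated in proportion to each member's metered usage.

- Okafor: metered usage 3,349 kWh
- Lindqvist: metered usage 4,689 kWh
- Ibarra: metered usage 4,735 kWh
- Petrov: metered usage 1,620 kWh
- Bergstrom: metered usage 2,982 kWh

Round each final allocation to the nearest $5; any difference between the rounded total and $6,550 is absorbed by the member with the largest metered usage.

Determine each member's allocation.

Okafor: $1,265 · Lindqvist: $1,770 · Ibarra: $1,780 · Petrov: $610 · Bergstrom: $1,125

Combined metered usage = 3,349 + 4,689 + 4,735 + 1,620 + 2,982 = 17,375.
Pro-rata amounts: Okafor 1,262.501; Lindqvist 1,767.65; Ibarra 1,784.99; Petrov 610.71; Bergstrom 1,124.15.
At nearest $5: Okafor $1,265; Lindqvist $1,770; Ibarra $1,785; Petrov $610; Bergstrom $1,125. Sum = $6,555.
Difference $6,550 − $6,555 = −$5 applied to largest metered usage (Ibarra): Ibarra becomes $1,780.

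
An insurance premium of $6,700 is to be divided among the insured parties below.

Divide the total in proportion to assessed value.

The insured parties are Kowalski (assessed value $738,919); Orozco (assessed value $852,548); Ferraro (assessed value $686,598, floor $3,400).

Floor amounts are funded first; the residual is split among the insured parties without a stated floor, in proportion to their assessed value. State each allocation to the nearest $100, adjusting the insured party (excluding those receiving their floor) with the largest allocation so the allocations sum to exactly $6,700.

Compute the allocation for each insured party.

Kowalski: $1,500 · Orozco: $1,800 · Ferraro: $3,400

Guaranteed amounts: Ferraro $3,400. Remaining pool $3,300.
Remaining pool split over remaining assessed value 1,591,467: Kowalski 1,532.19 → $1,500; Orozco 1,767.81 → $1,800.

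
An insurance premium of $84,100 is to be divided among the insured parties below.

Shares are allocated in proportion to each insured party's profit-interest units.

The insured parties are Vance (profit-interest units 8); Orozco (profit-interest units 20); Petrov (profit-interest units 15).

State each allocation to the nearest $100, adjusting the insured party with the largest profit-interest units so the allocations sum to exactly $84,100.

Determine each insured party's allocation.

Total profit-interest units = 43.
Unrounded shares: Vance 8/43 × $84,100 = 15,646.51; Orozco 20/43 × $84,100 = 39,116.28; Petrov 15/43 × $84,100 = 29,337.21.
After rounding ($100): Vance $15,600; Orozco $39,100; Petrov $29,300. Sum = $84,000.
Difference $84,100 − $84,000 = +$100 applied to largest profit-interest units (Orozco): Orozco becomes $39,200.

Vance: $15,600; Orozco: $39,200; Petrov: $29,300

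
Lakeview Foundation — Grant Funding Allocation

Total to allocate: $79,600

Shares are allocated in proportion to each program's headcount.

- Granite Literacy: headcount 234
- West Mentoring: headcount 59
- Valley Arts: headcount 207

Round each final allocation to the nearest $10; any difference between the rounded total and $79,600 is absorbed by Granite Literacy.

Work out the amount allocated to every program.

Headcount total: 500.
Unrounded shares: Granite Literacy 234/500 × $79,600 = 37,252.80; West Mentoring 59/500 × $79,600 = 9,392.80; Valley Arts 207/500 × $79,600 = 32,954.40.
At nearest $10: Granite Literacy $37,250; West Mentoring $9,390; Valley Arts $32,950. Sum = $79,590.
Difference $79,600 − $79,590 = +$10 applied to Granite Literacy: Granite Literacy becomes $37,260.

Granite Literacy: $37,260; West Mentoring: $9,390; Valley Arts: $32,950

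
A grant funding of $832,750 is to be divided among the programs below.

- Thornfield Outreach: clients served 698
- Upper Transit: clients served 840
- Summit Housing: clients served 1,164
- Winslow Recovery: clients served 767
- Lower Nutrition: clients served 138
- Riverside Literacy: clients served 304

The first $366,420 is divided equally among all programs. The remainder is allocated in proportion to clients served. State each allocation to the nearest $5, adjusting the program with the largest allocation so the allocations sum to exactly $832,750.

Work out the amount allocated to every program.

Thornfield Outreach: $144,295 · Upper Transit: $161,230 · Summit Housing: $199,855 · Winslow Recovery: $152,525 · Lower Nutrition: $77,525 · Riverside Literacy: $97,320

$366,420 shared equally gives $61,070 per program.
Remainder $466,330 by clients served (total 3,911): Thornfield Outreach 83,226.37 → $83,225; Upper Transit 100,157.81 → $100,160; Summit Housing 138,790.11 → $138,790; Winslow Recovery 91,453.62 → $91,455; Lower Nutrition 16,454.50 → $16,455; Riverside Literacy 36,247.59 → $36,250.
Rounding difference −$5 on remainder applied to Summit Housing.
Totals: Thornfield Outreach $61,070 + $83,225 = $144,295; Upper Transit $61,070 + $100,160 = $161,230; Summit Housing $61,070 + $138,785 = $199,855; Winslow Recovery $61,070 + $91,455 = $152,525; Lower Nutrition $61,070 + $16,455 = $77,525; Riverside Literacy $61,070 + $36,250 = $97,320.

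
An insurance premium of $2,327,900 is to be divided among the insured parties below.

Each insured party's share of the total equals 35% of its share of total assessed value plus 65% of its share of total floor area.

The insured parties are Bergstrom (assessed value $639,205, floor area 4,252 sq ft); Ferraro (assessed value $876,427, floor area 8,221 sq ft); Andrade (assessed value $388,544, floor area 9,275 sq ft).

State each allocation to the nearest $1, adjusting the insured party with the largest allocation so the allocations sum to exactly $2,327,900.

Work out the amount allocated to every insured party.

Totals — assessed value 1,904,176, floor area 21,748.
Blended shares (35% assessed value + 65% floor area): Bergstrom 0.2446; Ferraro 0.4068; Andrade 0.3486.
Unrounded shares: Bergstrom 569,341.51; Ferraro 946,991.27; Andrade 811,567.23.
At nearest $1: Bergstrom $569,342; Ferraro $946,991; Andrade $811,567. Sum = $2,327,900.
No rounding difference to absorb.

Bergstrom: $569,342; Ferraro: $946,991; Andrade: $811,567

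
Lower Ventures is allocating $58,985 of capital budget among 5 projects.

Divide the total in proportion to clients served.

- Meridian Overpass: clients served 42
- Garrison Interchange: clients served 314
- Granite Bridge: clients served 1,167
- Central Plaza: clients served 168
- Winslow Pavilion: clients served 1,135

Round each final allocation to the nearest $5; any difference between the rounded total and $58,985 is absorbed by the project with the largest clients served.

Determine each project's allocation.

Sum of clients served: 42 + 314 + 1,167 + 168 + 1,135 = 2,826.
Pro-rata amounts: Meridian Overpass 876.63; Garrison Interchange 6,553.89; Granite Bridge 24,357.92; Central Plaza 3,506.54; Winslow Pavilion 23,690.01.
After rounding ($5): Meridian Overpass $875; Garrison Interchange $6,555; Granite Bridge $24,360; Central Plaza $3,505; Winslow Pavilion $23,690. Sum = $58,985.
No rounding difference to absorb.

Meridian Overpass: $875 · Garrison Interchange: $6,555 · Granite Bridge: $24,360 · Central Plaza: $3,505 · Winslow Pavilion: $23,690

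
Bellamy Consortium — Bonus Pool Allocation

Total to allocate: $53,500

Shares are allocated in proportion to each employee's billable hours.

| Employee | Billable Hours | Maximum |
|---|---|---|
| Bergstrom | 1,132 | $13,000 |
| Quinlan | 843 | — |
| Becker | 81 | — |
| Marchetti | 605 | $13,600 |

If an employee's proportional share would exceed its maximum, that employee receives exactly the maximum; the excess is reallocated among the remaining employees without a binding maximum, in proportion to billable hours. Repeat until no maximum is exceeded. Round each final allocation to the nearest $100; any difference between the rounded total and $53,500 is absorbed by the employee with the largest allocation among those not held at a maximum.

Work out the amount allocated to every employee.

Sum of billable hours: 2,661.
Pro-rata shares before constraints: Bergstrom 22,759.11; Quinlan 16,948.70; Becker 1,628.52; Marchetti 12,163.66.
Held at cap: Bergstrom ($13,000); residual $40,500 reallocated over remaining billable hours 1,529.
Held at cap: Marchetti ($13,600); residual $26,900 reallocated over remaining billable hours 924.
Shares after redistribution: Quinlan 24,541.88 → $24,500; Becker 2,358.12 → $2,400.

Bergstrom: $13,000 | Quinlan: $24,500 | Becker: $2,400 | Marchetti: $13,600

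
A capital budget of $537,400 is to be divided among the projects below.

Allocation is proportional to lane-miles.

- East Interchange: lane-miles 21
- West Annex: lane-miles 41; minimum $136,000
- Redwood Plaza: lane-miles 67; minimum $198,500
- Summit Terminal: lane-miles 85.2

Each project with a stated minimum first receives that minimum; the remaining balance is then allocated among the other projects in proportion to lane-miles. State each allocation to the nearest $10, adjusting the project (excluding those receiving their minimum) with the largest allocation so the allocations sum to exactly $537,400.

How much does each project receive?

East Interchange: $40,120; West Annex: $136,000; Redwood Plaza: $198,500; Summit Terminal: $162,780

Guaranteed amounts: West Annex $136,000; Redwood Plaza $198,500. Balance $202,900.
Balance split over remaining lane-miles 106.2: East Interchange 40,121.47 → $40,120; Summit Terminal 162,778.53 → $162,780.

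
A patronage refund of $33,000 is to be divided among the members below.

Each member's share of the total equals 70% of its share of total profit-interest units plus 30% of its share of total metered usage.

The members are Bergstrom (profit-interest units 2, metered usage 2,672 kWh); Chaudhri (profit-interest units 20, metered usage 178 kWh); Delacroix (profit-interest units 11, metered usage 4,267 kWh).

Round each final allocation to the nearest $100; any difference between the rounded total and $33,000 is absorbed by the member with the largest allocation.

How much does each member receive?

Totals — profit-interest units 33, metered usage 7,117.
Composite weights (70% profit-interest units + 30% metered usage): Bergstrom 0.1551; Chaudhri 0.4317; Delacroix 0.4132.
Proportional shares: Bergstrom 5,116.85; Chaudhri 14,247.60; Delacroix 13,635.55.
At nearest $100: Bergstrom $5,100; Chaudhri $14,200; Delacroix $13,600. Sum = $32,900.
Difference $33,000 − $32,900 = +$100 applied to largest allocation (Chaudhri): Chaudhri becomes $14,300.

Bergstrom: $5,100 · Chaudhri: $14,300 · Delacroix: $13,600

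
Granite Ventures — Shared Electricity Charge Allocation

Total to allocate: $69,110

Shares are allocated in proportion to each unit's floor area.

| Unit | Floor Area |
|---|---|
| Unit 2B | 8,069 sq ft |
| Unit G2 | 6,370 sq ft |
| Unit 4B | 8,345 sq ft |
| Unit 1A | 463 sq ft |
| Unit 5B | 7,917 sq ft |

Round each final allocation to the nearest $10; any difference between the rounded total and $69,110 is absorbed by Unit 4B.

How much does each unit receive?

Sum of floor area: 31,164.
Raw shares: Unit 2B 8,069/31,164 × $69,110 = 17,894.00; Unit G2 6,370/31,164 × $69,110 = 14,126.26; Unit 4B 8,345/31,164 × $69,110 = 18,506.06; Unit 1A 463/31,164 × $69,110 = 1,026.76; Unit 5B 7,917/31,164 × $69,110 = 17,556.92.
Rounded to nearest $10: Unit 2B $17,890; Unit G2 $14,130; Unit 4B $18,510; Unit 1A $1,030; Unit 5B $17,560. Sum = $69,120.
Difference $69,110 − $69,120 = −$10 applied to Unit 4B: Unit 4B becomes $18,500.

Unit 2B: $17,890 · Unit G2: $14,130 · Unit 4B: $18,500 · Unit 1A: $1,030 · Unit 5B: $17,560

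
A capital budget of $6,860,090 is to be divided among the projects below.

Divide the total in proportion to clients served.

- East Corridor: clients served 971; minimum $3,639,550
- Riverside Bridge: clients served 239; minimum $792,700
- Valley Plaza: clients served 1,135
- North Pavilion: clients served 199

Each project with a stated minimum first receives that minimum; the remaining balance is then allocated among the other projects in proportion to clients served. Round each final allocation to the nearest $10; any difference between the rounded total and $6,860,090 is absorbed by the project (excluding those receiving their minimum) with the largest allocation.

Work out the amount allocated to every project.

East Corridor: $3,639,550; Riverside Bridge: $792,700; Valley Plaza: $2,065,670; North Pavilion: $362,170

Minimums first: East Corridor $3,639,550; Riverside Bridge $792,700. Balance $2,427,840.
Balance split over remaining clients served 1,334: Valley Plaza 2,065,665.97 → $2,065,670; North Pavilion 362,174.03 → $362,170.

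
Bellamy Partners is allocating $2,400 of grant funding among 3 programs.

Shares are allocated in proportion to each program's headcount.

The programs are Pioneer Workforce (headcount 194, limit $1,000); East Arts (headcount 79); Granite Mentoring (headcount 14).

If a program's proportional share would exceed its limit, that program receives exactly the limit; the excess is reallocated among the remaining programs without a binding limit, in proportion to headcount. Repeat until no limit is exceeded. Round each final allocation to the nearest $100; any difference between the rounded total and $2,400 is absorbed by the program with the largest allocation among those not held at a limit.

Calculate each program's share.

Pioneer Workforce: $1,000; East Arts: $1,200; Granite Mentoring: $200

Total headcount = 287.
Pro-rata shares before constraints: Pioneer Workforce 1,622.30; East Arts 660.63; Granite Mentoring 117.07.
Held at cap: Pioneer Workforce ($1,000); residual $1,400 reallocated over remaining headcount 93.
Remaining shares: East Arts 1,189.25 → $1,200; Granite Mentoring 210.75 → $200.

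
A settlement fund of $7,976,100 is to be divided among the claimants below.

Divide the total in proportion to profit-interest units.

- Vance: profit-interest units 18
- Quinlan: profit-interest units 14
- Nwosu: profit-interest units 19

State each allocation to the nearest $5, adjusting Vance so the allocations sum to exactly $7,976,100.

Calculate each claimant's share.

Vance: $2,815,090 · Quinlan: $2,189,520 · Nwosu: $2,971,490

Sum of profit-interest units: 51.
Pro-rata amounts: Vance 18/51 × $7,976,100 = 2,815,094.12; Quinlan 14/51 × $7,976,100 = 2,189,517.65; Nwosu 19/51 × $7,976,100 = 2,971,488.24.
After rounding ($5): Vance $2,815,095; Quinlan $2,189,520; Nwosu $2,971,490. Sum = $7,976,105.
Difference $7,976,100 − $7,976,105 = −$5 applied to Vance: Vance becomes $2,815,090.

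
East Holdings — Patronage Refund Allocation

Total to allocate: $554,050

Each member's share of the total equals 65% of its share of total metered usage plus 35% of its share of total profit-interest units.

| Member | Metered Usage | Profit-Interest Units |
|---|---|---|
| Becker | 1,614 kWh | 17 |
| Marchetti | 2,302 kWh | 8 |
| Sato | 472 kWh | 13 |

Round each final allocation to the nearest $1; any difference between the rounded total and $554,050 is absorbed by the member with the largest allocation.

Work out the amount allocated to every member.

Metered usage total 4,388; profit-interest units total 38.
Composite weights (65% metered usage + 35% profit-interest units): Becker 0.3957; Marchetti 0.4147; Sato 0.1897.
Raw shares: Becker 219,216.98; Marchetti 229,754.78; Sato 105,078.24.
After rounding ($1): Becker $219,217; Marchetti $229,755; Sato $105,078. Sum = $554,050.
Rounded total matches; no reconciliation needed.

Becker: $219,217 · Marchetti: $229,755 · Sato: $105,078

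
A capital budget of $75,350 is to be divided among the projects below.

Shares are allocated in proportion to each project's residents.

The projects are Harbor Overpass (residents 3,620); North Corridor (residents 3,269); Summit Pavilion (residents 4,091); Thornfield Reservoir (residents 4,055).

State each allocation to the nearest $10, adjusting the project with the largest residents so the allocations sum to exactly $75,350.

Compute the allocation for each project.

Harbor Overpass: $18,140 · North Corridor: $16,380 · Summit Pavilion: $20,510 · Thornfield Reservoir: $20,320

Total residents = 15,035.
Proportional shares: Harbor Overpass 3,620/15,035 × $75,350 = 18,142.14; North Corridor 3,269/15,035 × $75,350 = 16,383.05; Summit Pavilion 4,091/15,035 × $75,350 = 20,502.62; Thornfield Reservoir 4,055/15,035 × $75,350 = 20,322.20.
After rounding ($10): Harbor Overpass $18,140; North Corridor $16,380; Summit Pavilion $20,500; Thornfield Reservoir $20,320. Sum = $75,340.
Difference $75,350 − $75,340 = +$10 applied to largest residents (Summit Pavilion): Summit Pavilion becomes $20,510.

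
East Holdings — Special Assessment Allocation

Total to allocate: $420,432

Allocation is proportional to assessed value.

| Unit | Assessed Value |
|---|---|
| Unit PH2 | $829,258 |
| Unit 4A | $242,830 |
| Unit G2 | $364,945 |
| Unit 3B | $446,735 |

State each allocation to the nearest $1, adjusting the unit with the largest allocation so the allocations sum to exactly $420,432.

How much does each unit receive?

Assessed value total: 1,883,768.
Raw shares: Unit PH2 829,258/1,883,768 × $420,432 = 185,079.37; Unit 4A 242,830/1,883,768 × $420,432 = 54,196.43; Unit G2 364,945/1,883,768 × $420,432 = 81,450.88; Unit 3B 446,735/1,883,768 × $420,432 = 99,705.32.
After rounding ($1): Unit PH2 $185,079; Unit 4A $54,196; Unit G2 $81,451; Unit 3B $99,705. Sum = $420,431.
Difference $420,432 − $420,431 = +$1 applied to largest allocation (Unit PH2): Unit PH2 becomes $185,080.

Unit PH2: $185,080; Unit 4A: $54,196; Unit G2: $81,451; Unit 3B: $99,705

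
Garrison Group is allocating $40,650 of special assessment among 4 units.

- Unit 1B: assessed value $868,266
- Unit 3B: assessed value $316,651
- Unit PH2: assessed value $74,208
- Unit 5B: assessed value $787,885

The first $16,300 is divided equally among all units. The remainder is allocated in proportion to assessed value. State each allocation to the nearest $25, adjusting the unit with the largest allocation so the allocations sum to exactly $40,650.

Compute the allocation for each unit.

Unit 1B: $14,400; Unit 3B: $7,850; Unit PH2: $4,950; Unit 5B: $13,450

Equal tier: $16,300 ÷ 4 = $4,075 apiece.
Remainder $24,350 by assessed value (total 2,047,010): Unit 1B 10,328.37 → $10,325; Unit 3B 3,766.69 → $3,775; Unit PH2 882.73 → $875; Unit 5B 9,372.21 → $9,375.
Totals: Unit 1B $4,075 + $10,325 = $14,400; Unit 3B $4,075 + $3,775 = $7,850; Unit PH2 $4,075 + $875 = $4,950; Unit 5B $4,075 + $9,375 = $13,450.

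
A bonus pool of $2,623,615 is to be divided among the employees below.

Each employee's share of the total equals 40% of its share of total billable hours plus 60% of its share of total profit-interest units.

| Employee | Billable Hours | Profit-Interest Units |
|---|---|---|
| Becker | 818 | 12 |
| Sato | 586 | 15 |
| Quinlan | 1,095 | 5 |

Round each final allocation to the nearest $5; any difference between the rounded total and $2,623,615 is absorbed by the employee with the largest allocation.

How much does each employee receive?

Billable hours total 2,499; profit-interest units total 32.
Blended shares (40% billable hours + 60% profit-interest units): Becker 0.3559; Sato 0.3750; Quinlan 0.2690.
Pro-rata amounts: Becker 933,829.51; Sato 983,980.30; Quinlan 705,805.19.
At nearest $5: Becker $933,830; Sato $983,980; Quinlan $705,805. Sum = $2,623,615.
Rounded total matches; no reconciliation needed.

Becker: $933,830; Sato: $983,980; Quinlan: $705,805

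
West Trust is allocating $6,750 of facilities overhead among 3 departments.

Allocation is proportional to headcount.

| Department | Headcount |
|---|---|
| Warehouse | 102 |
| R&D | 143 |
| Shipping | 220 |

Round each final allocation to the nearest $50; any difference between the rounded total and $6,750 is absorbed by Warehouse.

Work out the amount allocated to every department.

Warehouse: $1,450 · R&D: $2,100 · Shipping: $3,200

Headcount total: 465.
Unrounded shares: Warehouse 102/465 × $6,750 = 1,480.65; R&D 143/465 × $6,750 = 2,075.81; Shipping 220/465 × $6,750 = 3,193.55.
At nearest $50: Warehouse $1,500; R&D $2,100; Shipping $3,200. Sum = $6,800.
Difference $6,750 − $6,800 = −$50 applied to Warehouse: Warehouse becomes $1,450.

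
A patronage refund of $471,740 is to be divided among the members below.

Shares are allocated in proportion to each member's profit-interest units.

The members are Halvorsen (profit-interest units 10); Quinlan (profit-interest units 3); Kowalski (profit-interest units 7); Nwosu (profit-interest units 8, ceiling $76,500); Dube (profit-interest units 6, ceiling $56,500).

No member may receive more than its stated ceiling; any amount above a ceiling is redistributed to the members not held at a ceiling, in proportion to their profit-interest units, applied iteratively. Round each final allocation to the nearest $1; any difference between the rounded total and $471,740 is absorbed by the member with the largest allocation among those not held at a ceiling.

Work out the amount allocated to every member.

Total profit-interest units = 34.
Pro-rata shares before constraints: Halvorsen 138,747.06; Quinlan 41,624.12; Kowalski 97,122.94; Nwosu 110,997.65; Dube 83,248.24.
Cap binds for Nwosu ($76,500), Dube ($56,500); balance $338,740 reallocated over remaining profit-interest units 20.
Shares after redistribution: Halvorsen 169,370.00 → $169,370; Quinlan 50,811.00 → $50,811; Kowalski 118,559.00 → $118,559.

Halvorsen: $169,370 | Quinlan: $50,811 | Kowalski: $118,559 | Nwosu: $76,500 | Dube: $56,500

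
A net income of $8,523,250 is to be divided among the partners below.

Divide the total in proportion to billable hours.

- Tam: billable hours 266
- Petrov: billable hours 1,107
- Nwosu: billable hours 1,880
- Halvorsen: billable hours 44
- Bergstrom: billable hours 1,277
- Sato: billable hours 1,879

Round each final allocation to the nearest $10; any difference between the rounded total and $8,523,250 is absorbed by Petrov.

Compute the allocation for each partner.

Tam: $351,340 | Petrov: $1,462,140 | Nwosu: $2,483,140 | Halvorsen: $58,120 | Bergstrom: $1,686,690 | Sato: $2,481,820

Sum of billable hours: 6,453.
Raw shares: Tam 266/6,453 × $8,523,250 = 351,338.06; Petrov 1,107/6,453 × $8,523,250 = 1,462,147.49; Nwosu 1,880/6,453 × $8,523,250 = 2,483,141.17; Halvorsen 44/6,453 × $8,523,250 = 58,116.07; Bergstrom 1,277/6,453 × $8,523,250 = 1,686,686.85; Sato 1,879/6,453 × $8,523,250 = 2,481,820.35.
At nearest $10: Tam $351,340; Petrov $1,462,150; Nwosu $2,483,140; Halvorsen $58,120; Bergstrom $1,686,690; Sato $2,481,820. Sum = $8,523,260.
Difference $8,523,250 − $8,523,260 = −$10 applied to Petrov: Petrov becomes $1,462,140.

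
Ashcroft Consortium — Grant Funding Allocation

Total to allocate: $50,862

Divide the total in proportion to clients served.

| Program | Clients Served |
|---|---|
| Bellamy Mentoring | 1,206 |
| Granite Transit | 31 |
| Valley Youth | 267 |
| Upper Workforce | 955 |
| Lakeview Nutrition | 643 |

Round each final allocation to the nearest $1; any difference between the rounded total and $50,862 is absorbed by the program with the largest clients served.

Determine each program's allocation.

Bellamy Mentoring: $19,774 · Granite Transit: $508 · Valley Youth: $4,378 · Upper Workforce: $15,659 · Lakeview Nutrition: $10,543

Sum of clients served: 1,206 + 31 + 267 + 955 + 643 = 3,102.
Proportional shares: Bellamy Mentoring 19,774.20; Granite Transit 508.29; Valley Youth 4,377.87; Upper Workforce 15,658.68; Lakeview Nutrition 10,542.96.
Rounded to nearest $1: Bellamy Mentoring $19,774; Granite Transit $508; Valley Youth $4,378; Upper Workforce $15,659; Lakeview Nutrition $10,543. Sum = $50,862.
Rounded total matches; no reconciliation needed.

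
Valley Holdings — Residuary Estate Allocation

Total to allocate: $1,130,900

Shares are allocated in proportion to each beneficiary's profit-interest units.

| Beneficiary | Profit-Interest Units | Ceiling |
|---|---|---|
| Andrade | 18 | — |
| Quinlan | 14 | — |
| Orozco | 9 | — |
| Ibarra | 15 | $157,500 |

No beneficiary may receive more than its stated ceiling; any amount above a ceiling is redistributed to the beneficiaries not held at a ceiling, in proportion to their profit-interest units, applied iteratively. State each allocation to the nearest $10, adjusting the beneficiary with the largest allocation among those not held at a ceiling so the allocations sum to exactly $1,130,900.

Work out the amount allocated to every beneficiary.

Profit-interest units total: 56.
Unconstrained shares: Andrade 363,503.57; Quinlan 282,725.00; Orozco 181,751.79; Ibarra 302,919.64.
Capped: Ibarra ($157,500); balance $973,400 reallocated over remaining profit-interest units 41.
Shares after redistribution: Andrade 427,346.34 → $427,350; Quinlan 332,380.49 → $332,380; Orozco 213,673.17 → $213,670.

Andrade: $427,350 · Quinlan: $332,380 · Orozco: $213,670 · Ibarra: $157,500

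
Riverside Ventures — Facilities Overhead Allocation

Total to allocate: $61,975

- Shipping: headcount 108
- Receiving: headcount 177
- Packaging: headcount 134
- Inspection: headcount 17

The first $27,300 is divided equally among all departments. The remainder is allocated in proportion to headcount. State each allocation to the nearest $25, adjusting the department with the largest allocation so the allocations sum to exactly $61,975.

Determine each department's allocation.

Shipping: $15,425; Receiving: $20,900; Packaging: $17,475; Inspection: $8,175

$27,300 shared equally gives $6,825 per department.
Remainder $34,675 by headcount (total 436): Shipping 8,589.22 → $8,600; Receiving 14,076.78 → $14,075; Packaging 10,657.00 → $10,650; Inspection 1,352.01 → $1,350.
Totals: Shipping $6,825 + $8,600 = $15,425; Receiving $6,825 + $14,075 = $20,900; Packaging $6,825 + $10,650 = $17,475; Inspection $6,825 + $1,350 = $8,175.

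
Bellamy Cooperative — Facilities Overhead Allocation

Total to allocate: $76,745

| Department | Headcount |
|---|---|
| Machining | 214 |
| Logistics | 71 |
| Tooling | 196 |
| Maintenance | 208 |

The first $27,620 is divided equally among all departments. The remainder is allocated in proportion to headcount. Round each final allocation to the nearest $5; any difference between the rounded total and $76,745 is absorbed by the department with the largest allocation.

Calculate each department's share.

First tranche $27,620 split equally: $6,905 each.
Remainder $49,125 by headcount (total 689): Machining 15,257.98 → $15,260; Logistics 5,062.23 → $5,060; Tooling 13,974.60 → $13,975; Maintenance 14,830.19 → $14,830.
Totals: Machining $6,905 + $15,260 = $22,165; Logistics $6,905 + $5,060 = $11,965; Tooling $6,905 + $13,975 = $20,880; Maintenance $6,905 + $14,830 = $21,735.

Machining: $22,165 · Logistics: $11,965 · Tooling: $20,880 · Maintenance: $21,735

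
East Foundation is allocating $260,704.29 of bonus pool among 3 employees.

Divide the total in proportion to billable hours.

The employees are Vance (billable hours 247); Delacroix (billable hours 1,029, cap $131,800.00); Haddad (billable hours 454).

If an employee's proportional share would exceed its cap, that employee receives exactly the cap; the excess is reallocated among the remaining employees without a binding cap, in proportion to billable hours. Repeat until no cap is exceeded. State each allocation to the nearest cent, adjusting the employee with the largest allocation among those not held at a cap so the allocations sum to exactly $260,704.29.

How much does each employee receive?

Vance: $45,419.91 · Delacroix: $131,800.00 · Haddad: $83,484.38

Total billable hours = 1,730.
Proportional shares (ignoring caps): Vance 37,221.9420; Delacroix 155,066.3089; Haddad 68,416.0391.
Capped: Delacroix ($131,800.00); remaining pool $128,904.29 reallocated over remaining billable hours 701.
Remaining shares: Vance 45,419.9139 → $45,419.91; Haddad 83,484.3761 → $83,484.38.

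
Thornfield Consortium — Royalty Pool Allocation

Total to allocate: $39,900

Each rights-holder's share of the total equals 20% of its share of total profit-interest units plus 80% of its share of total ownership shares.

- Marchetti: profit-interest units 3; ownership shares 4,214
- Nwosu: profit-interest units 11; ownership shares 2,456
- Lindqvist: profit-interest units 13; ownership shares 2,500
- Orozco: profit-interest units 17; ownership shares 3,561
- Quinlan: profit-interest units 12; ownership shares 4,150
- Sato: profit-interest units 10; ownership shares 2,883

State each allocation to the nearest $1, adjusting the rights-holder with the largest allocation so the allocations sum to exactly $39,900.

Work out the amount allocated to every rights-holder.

Totals — profit-interest units 66, ownership shares 19,764.
Combined weights (20% profit-interest units + 80% ownership shares): Marchetti 0.1797; Nwosu 0.1327; Lindqvist 0.1406; Orozco 0.1957; Quinlan 0.2043; Sato 0.1470.
Pro-rata amounts: Marchetti 7,168.58; Nwosu 5,296.58; Lindqvist 5,609.46; Orozco 7,806.67; Quinlan 8,153.40; Sato 5,865.30.
After rounding ($1): Marchetti $7,169; Nwosu $5,297; Lindqvist $5,609; Orozco $7,807; Quinlan $8,153; Sato $5,865. Sum = $39,900.
Rounded total matches; no reconciliation needed.

Marchetti: $7,169; Nwosu: $5,297; Lindqvist: $5,609; Orozco: $7,807; Quinlan: $8,153; Sato: $5,865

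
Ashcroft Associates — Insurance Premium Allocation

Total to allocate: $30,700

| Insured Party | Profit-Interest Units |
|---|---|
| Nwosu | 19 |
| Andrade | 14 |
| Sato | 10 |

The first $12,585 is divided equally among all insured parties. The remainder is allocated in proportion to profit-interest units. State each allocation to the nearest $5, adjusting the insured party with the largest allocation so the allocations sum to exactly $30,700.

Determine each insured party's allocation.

Equal tier: $12,585 ÷ 3 = $4,195 apiece.
Remainder $18,115 by profit-interest units (total 43): Nwosu 8,004.30 → $8,005; Andrade 5,897.91 → $5,900; Sato 4,212.79 → $4,215.
Rounding difference −$5 on remainder applied to Nwosu.
Totals: Nwosu $4,195 + $8,000 = $12,195; Andrade $4,195 + $5,900 = $10,095; Sato $4,195 + $4,215 = $8,410.

Nwosu: $12,195; Andrade: $10,095; Sato: $8,410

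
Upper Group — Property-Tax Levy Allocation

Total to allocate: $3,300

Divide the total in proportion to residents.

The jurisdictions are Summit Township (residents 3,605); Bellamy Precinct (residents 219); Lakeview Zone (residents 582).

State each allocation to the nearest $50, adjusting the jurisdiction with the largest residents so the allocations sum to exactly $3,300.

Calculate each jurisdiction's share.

Summit Township: $2,700 | Bellamy Precinct: $150 | Lakeview Zone: $450

Sum of residents: 3,605 + 219 + 582 = 4,406.
Unrounded shares: Summit Township 2,700.07; Bellamy Precinct 164.03; Lakeview Zone 435.91.
After rounding ($50): Summit Township $2,700; Bellamy Precinct $150; Lakeview Zone $450. Sum = $3,300.
No rounding difference to absorb.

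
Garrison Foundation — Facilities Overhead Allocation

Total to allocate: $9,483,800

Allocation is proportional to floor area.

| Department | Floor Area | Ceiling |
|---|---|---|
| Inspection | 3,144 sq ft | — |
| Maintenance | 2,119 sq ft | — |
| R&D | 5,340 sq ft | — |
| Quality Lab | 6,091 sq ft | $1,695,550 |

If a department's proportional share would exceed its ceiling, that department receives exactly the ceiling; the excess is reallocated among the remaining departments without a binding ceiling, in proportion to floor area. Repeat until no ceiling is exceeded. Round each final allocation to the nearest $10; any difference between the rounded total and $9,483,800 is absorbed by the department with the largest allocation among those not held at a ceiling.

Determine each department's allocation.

Combined floor area = 16,694.
Proportional shares (ignoring caps): Inspection 1,786,094.84; Maintenance 1,203,796.11; R&D 3,033,634.36; Quality Lab 3,460,274.70.
Held at cap: Quality Lab ($1,695,550); balance $7,788,250 reallocated over remaining floor area 10,603.
Remaining shares: Inspection 2,309,370.74 → $2,309,370; Maintenance 1,556,474.75 → $1,556,470; R&D 3,922,404.51 → $3,922,400.
Rounding difference +$10 applied to R&D → $3,922,410.

Inspection: $2,309,370 · Maintenance: $1,556,470 · R&D: $3,922,410 · Quality Lab: $1,695,550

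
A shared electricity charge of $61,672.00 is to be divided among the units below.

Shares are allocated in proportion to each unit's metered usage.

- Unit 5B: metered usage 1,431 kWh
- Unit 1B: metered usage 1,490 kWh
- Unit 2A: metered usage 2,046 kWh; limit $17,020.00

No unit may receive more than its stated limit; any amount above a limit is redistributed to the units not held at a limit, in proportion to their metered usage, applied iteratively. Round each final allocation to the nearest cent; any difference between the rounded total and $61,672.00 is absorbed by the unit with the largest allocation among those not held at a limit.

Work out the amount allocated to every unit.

Total metered usage = 4,967.
Pro-rata shares before constraints: Unit 5B 17,767.7938; Unit 1B 18,500.3584; Unit 2A 25,403.8478.
Cap binds for Unit 2A ($17,020.00); remaining pool $44,652.00 reallocated over remaining metered usage 2,921.
Remaining shares: Unit 5B 21,875.0469 → $21,875.05; Unit 1B 22,776.9531 → $22,776.95.

Unit 5B: $21,875.05 | Unit 1B: $22,776.95 | Unit 2A: $17,020.00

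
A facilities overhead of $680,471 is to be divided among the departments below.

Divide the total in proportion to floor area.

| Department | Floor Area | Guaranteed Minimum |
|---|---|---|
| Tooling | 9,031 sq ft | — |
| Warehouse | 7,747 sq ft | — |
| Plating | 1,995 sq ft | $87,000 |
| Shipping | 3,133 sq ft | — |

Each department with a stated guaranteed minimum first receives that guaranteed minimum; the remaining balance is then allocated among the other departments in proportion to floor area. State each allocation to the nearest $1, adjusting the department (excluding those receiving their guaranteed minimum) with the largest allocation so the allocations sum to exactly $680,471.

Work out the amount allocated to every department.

Guaranteed amounts: Plating $87,000. Residual $593,471.
Residual split over remaining floor area 19,911: Tooling 269,179.68 → $269,180; Warehouse 230,908.53 → $230,909; Shipping 93,382.79 → $93,383.
Rounding difference −$1 applied to Tooling → $269,179.

Tooling: $269,179 · Warehouse: $230,909 · Plating: $87,000 · Shipping: $93,383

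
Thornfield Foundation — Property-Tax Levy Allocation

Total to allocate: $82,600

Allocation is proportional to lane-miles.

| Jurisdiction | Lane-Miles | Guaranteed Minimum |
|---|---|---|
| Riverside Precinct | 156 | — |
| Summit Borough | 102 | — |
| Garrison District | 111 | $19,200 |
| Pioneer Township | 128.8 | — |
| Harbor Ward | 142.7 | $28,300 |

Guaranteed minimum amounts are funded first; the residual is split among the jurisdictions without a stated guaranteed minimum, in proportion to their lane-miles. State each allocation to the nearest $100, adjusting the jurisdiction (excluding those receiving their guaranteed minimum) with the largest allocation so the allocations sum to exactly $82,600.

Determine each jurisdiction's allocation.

Fund the minimums — Garrison District $19,200; Harbor Ward $28,300. Remaining pool $35,100.
Remaining pool split over remaining lane-miles 386.8: Riverside Precinct 14,156.15 → $14,200; Summit Borough 9,255.95 → $9,300; Pioneer Township 11,687.90 → $11,700.
Rounding difference −$100 applied to Riverside Precinct → $14,100.

Riverside Precinct: $14,100 · Summit Borough: $9,300 · Garrison District: $19,200 · Pioneer Township: $11,700 · Harbor Ward: $28,300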